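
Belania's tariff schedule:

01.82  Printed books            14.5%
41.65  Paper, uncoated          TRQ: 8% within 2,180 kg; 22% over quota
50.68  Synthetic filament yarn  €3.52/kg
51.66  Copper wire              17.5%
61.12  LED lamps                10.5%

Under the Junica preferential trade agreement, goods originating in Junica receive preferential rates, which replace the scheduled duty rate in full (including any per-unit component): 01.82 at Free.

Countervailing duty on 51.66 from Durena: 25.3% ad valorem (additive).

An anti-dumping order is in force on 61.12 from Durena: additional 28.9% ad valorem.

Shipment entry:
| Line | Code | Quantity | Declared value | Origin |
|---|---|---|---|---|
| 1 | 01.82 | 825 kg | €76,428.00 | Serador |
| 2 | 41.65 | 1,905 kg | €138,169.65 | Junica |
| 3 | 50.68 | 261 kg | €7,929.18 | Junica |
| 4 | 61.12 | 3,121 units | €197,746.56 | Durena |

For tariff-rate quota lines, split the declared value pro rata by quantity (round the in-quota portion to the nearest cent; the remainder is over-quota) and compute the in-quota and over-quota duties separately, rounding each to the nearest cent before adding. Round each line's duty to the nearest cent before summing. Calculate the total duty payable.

Line 1 (01.82, Serador, 825 kg, €76,428.00):
Base rate for 01.82 is 14.5%.
01.82 has an FTA preferential rate, but origin Serador is not Junica; base rate stands.
Duty = €76,428.00 × 14.5% = €11,082.06.
Line 2 (41.65, Junica, 1,905 kg, €138,169.65):
Code 41.65 is under a tariff-rate quota (threshold 2,180 kg). Quantity 1,905 kg is within the quota, so the in-quota rate 8% applies to the full value.
Duty = €138,169.65 × 8% = €11,053.57.
Line 3 (50.68, Junica, 261 kg, €7,929.18):
Base rate for 50.68 is €3.52/kg.
Origin Junica is the FTA partner but 50.68 is not on the preference list; base rate stands.
Duty = 261 × €3.52 = €918.72.
Line 4 (61.12, Durena, 3,121 units, €197,746.56):
Base rate for 61.12 is 10.5%.
Additional duty on 61.12 from Durena: +28.9%. Applied ad valorem rate: 10.5% + 28.9% = 39.4%.
Duty = €197,746.56 × 39.4% = €77,912.14.
Total = €11,082.06 + €11,053.57 + €918.72 + €77,912.14 = €100,966.49.

€100,966.49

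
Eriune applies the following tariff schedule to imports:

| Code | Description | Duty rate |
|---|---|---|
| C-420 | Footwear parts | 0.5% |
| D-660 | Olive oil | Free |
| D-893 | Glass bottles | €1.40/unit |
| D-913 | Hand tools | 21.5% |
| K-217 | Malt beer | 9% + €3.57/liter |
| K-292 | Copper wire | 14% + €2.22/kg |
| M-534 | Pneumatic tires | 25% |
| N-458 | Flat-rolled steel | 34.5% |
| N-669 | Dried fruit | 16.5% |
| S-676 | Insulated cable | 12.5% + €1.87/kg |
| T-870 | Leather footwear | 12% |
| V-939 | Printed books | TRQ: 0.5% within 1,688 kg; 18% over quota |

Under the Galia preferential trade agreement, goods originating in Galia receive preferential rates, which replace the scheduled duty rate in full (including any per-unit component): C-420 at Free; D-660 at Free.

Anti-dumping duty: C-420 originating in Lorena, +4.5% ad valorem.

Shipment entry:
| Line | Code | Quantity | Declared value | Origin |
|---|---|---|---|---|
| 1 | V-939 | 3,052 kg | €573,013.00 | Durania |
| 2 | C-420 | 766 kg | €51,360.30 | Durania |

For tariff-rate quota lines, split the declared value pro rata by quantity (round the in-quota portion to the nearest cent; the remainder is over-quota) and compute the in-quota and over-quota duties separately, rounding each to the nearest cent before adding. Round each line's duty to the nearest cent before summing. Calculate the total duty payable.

Line 1 (V-939, Durania, 3,052 kg, €573,013.00):
Code V-939 is under a tariff-rate quota (threshold 1,688 kg). In-quota: 1,688 kg at 0.5%; over-quota: 1,364 kg at 18%.
Pro-rata value split: in-quota = €573,013.00 × 1,688/3,052 = €316,922.00; over-quota = €573,013.00 − €316,922.00 = €256,091.00.
In-quota duty = €316,922.00 × 0.5% = €1,584.61. Over-quota duty = €256,091.00 × 18% = €46,096.38.
Line duty = €1,584.61 + €46,096.38 = €47,680.99.
Line 2 (C-420, Durania, 766 kg, €51,360.30):
Base rate for C-420 is 0.5%.
C-420 has an FTA preferential rate, but origin Durania is not Galia; base rate stands.
The additional-duty order on C-420 targets Lorena, not Durania; it does not apply.
Duty = €51,360.30 × 0.5% = €256.80.
Total = €47,680.99 + €256.80 = €47,937.79.

€47,937.79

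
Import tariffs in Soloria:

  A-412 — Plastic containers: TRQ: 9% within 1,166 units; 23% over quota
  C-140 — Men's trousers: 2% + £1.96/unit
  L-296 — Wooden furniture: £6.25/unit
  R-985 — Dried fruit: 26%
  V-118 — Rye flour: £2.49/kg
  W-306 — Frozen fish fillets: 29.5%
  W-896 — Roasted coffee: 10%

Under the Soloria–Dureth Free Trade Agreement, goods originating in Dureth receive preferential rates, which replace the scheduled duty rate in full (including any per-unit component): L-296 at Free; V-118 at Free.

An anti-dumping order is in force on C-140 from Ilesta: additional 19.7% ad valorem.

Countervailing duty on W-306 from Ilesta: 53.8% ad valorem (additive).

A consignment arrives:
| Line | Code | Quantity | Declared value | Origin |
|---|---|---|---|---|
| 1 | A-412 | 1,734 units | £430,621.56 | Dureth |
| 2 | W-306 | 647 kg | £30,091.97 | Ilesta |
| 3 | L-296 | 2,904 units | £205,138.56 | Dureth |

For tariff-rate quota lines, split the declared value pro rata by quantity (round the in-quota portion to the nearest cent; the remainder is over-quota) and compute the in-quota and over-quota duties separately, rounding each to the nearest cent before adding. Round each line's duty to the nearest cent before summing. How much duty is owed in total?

£83,570.55

Line 1 (A-412, Dureth, 1,734 units, £430,621.56):
Code A-412 is under a tariff-rate quota (threshold 1,166 units). In-quota: 1,166 units at 9%; over-quota: 568 units at 23%.
Pro-rata value split: in-quota = £430,621.56 × 1,166/1,734 = £289,564.44; over-quota = £430,621.56 − £289,564.44 = £141,057.12.
In-quota duty = £289,564.44 × 9% = £26,060.80. Over-quota duty = £141,057.12 × 23% = £32,443.14.
Line duty = £26,060.80 + £32,443.14 = £58,503.94.
Line 2 (W-306, Ilesta, 647 kg, £30,091.97):
Base rate for W-306 is 29.5%.
Additional duty on W-306 from Ilesta: +53.8%. Applied ad valorem rate: 29.5% + 53.8% = 83.3%.
Duty = £30,091.97 × 83.3% = £25,066.61.
Line 3 (L-296, Dureth, 2,904 units, £205,138.56):
Base rate for L-296 is £6.25/unit.
Origin Dureth qualifies under the Soloria–Dureth agreement and L-296 is covered: preferential rate Free applies instead.
Duty = £205,138.56 × 0% = £0.00.
Total = £58,503.94 + £25,066.61 + £0.00 = £83,570.55.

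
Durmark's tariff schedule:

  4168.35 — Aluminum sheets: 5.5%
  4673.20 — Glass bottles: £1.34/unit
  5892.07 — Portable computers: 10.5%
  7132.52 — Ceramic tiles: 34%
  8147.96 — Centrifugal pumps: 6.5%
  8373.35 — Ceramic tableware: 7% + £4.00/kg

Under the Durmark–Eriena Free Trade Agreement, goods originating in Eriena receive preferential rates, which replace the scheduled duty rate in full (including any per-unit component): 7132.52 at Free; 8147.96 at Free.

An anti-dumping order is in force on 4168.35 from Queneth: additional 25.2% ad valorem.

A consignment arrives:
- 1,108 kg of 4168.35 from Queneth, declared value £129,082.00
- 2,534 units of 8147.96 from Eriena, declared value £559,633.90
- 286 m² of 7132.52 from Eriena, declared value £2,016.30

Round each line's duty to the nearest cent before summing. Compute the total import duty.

Line 1 (4168.35, Queneth, 1,108 kg, £129,082.00):
Base rate for 4168.35 is 5.5%.
Additional duty on 4168.35 from Queneth: +25.2%. Applied ad valorem rate: 5.5% + 25.2% = 30.7%.
Duty = £129,082.00 × 30.7% = £39,628.17.
Line 2 (8147.96, Eriena, 2,534 units, £559,633.90):
Base rate for 8147.96 is 6.5%.
Origin Eriena qualifies under the Durmark–Eriena agreement and 8147.96 is covered: preferential rate Free applies instead.
Duty = £559,633.90 × 0% = £0.00.
Line 3 (7132.52, Eriena, 286 m², £2,016.30):
Base rate for 7132.52 is 34%.
Origin Eriena qualifies under the Durmark–Eriena agreement and 7132.52 is covered: preferential rate Free applies instead.
Duty = £2,016.30 × 0% = £0.00.
Total = £39,628.17 + £0.00 + £0.00 = £39,628.17.

£39,628.17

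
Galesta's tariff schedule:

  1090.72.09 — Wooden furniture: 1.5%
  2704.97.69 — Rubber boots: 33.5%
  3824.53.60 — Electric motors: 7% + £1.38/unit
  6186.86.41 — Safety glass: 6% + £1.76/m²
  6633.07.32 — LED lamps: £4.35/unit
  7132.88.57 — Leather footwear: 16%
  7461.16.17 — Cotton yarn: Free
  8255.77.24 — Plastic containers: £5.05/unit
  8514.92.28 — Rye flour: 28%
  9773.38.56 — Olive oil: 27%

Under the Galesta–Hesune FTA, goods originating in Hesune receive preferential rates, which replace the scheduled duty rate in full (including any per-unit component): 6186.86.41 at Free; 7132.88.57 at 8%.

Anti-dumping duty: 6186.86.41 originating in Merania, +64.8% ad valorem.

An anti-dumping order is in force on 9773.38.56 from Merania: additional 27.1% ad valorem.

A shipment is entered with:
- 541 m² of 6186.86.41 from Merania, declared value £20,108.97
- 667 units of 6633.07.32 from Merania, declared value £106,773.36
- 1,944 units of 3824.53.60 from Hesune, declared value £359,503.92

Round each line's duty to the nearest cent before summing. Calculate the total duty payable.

£45,938.75

Line 1 (6186.86.41, Merania, 541 m², £20,108.97):
Base rate for 6186.86.41 is 6% + £1.76/m².
6186.86.41 has an FTA preferential rate, but origin Merania is not Hesune; base rate stands.
Additional duty on 6186.86.41 from Merania: +64.8%. Applied ad valorem rate: 6% + 64.8% = 70.8%.
Duty = £20,108.97 × 70.8% + 541 × £1.76 = £15,189.31.
Line 2 (6633.07.32, Merania, 667 units, £106,773.36):
Base rate for 6633.07.32 is £4.35/unit.
Duty = 667 × £4.35 = £2,901.45.
Line 3 (3824.53.60, Hesune, 1,944 units, £359,503.92):
Base rate for 3824.53.60 is 7% + £1.38/unit.
Origin Hesune is the FTA partner but 3824.53.60 is not on the preference list; base rate stands.
Duty = £359,503.92 × 7% + 1,944 × £1.38 = £27,847.99.
Total = £15,189.31 + £2,901.45 + £27,847.99 = £45,938.75.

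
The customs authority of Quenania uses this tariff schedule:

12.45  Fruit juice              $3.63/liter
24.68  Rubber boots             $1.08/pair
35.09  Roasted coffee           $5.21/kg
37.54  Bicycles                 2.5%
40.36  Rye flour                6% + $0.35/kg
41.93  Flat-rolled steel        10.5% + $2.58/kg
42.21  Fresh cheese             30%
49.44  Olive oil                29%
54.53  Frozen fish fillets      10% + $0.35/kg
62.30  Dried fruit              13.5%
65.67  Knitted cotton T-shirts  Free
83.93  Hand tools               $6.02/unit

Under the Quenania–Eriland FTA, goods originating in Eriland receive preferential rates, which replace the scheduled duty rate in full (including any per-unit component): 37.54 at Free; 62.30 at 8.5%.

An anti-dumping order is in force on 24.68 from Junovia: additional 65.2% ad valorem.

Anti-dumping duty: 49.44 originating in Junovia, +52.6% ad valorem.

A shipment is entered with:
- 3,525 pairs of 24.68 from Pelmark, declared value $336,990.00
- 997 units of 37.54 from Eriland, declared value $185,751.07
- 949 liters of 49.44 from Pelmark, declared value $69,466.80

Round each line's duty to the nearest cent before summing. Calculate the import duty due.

Line 1 (24.68, Pelmark, 3,525 pairs, $336,990.00):
Base rate for 24.68 is $1.08/pair.
The additional-duty order on 24.68 targets Junovia, not Pelmark; it does not apply.
Duty = 3,525 × $1.08 = $3,807.00.
Line 2 (37.54, Eriland, 997 units, $185,751.07):
Base rate for 37.54 is 2.5%.
Origin Eriland qualifies under the Quenania–Eriland agreement and 37.54 is covered: preferential rate Free applies instead.
Duty = $185,751.07 × 0% = $0.00.
Line 3 (49.44, Pelmark, 949 liters, $69,466.80):
Base rate for 49.44 is 29%.
The additional-duty order on 49.44 targets Junovia, not Pelmark; it does not apply.
Duty = $69,466.80 × 29% = $20,145.37.
Total = $3,807.00 + $0.00 + $20,145.37 = $23,952.37.

$23,952.37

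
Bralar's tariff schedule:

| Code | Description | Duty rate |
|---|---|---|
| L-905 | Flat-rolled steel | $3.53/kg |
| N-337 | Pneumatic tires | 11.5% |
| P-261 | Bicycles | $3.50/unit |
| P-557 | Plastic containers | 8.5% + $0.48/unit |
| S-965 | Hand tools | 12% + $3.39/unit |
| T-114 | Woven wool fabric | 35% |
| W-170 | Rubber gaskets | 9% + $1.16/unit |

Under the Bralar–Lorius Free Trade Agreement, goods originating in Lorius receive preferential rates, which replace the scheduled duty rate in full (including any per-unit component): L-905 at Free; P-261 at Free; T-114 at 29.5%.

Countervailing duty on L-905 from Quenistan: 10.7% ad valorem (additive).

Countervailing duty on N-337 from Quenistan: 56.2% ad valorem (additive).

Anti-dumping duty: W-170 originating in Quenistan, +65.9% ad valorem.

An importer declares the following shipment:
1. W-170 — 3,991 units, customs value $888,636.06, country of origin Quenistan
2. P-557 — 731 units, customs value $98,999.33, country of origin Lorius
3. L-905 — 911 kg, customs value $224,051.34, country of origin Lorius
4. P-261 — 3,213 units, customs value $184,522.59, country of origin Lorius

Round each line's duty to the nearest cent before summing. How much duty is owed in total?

Line 1 (W-170, Quenistan, 3,991 units, $888,636.06):
Base rate for W-170 is 9% + $1.16/unit.
Additional duty on W-170 from Quenistan: +65.9%. Applied ad valorem rate: 9% + 65.9% = 74.9%.
Duty = $888,636.06 × 74.9% + 3,991 × $1.16 = $670,217.97.
Line 2 (P-557, Lorius, 731 units, $98,999.33):
Base rate for P-557 is 8.5% + $0.48/unit.
Origin Lorius is the FTA partner but P-557 is not on the preference list; base rate stands.
Duty = $98,999.33 × 8.5% + 731 × $0.48 = $8,765.82.
Line 3 (L-905, Lorius, 911 kg, $224,051.34):
Base rate for L-905 is $3.53/kg.
Origin Lorius qualifies under the Bralar–Lorius agreement and L-905 is covered: preferential rate Free applies instead.
The additional-duty order on L-905 targets Quenistan, not Lorius; it does not apply.
Duty = $224,051.34 × 0% = $0.00.
Line 4 (P-261, Lorius, 3,213 units, $184,522.59):
Base rate for P-261 is $3.50/unit.
Origin Lorius qualifies under the Bralar–Lorius agreement and P-261 is covered: preferential rate Free applies instead.
Duty = $184,522.59 × 0% = $0.00.
Total = $670,217.97 + $8,765.82 + $0.00 + $0.00 = $678,983.79.

$678,983.79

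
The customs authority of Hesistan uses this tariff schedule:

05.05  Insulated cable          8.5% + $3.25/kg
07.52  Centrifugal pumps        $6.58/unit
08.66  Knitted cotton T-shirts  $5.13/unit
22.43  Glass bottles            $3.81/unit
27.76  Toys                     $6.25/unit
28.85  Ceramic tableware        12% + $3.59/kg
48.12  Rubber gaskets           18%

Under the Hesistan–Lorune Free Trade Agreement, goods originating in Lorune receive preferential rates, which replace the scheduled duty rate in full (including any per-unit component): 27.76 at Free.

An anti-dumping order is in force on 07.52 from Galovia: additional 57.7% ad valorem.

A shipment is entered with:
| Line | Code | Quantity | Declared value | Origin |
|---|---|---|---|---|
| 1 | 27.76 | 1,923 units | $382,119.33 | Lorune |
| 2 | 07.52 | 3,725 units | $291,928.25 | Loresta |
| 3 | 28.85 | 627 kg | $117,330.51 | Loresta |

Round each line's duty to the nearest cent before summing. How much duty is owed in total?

$40,841.09

Line 1 (27.76, Lorune, 1,923 units, $382,119.33):
Base rate for 27.76 is $6.25/unit.
Origin Lorune qualifies under the Hesistan–Lorune agreement and 27.76 is covered: preferential rate Free applies instead.
Duty = $382,119.33 × 0% = $0.00.
Line 2 (07.52, Loresta, 3,725 units, $291,928.25):
Base rate for 07.52 is $6.58/unit.
The additional-duty order on 07.52 targets Galovia, not Loresta; it does not apply.
Duty = 3,725 × $6.58 = $24,510.50.
Line 3 (28.85, Loresta, 627 kg, $117,330.51):
Base rate for 28.85 is 12% + $3.59/kg.
Duty = $117,330.51 × 12% + 627 × $3.59 = $16,330.59.
Total = $0.00 + $24,510.50 + $16,330.59 = $40,841.09.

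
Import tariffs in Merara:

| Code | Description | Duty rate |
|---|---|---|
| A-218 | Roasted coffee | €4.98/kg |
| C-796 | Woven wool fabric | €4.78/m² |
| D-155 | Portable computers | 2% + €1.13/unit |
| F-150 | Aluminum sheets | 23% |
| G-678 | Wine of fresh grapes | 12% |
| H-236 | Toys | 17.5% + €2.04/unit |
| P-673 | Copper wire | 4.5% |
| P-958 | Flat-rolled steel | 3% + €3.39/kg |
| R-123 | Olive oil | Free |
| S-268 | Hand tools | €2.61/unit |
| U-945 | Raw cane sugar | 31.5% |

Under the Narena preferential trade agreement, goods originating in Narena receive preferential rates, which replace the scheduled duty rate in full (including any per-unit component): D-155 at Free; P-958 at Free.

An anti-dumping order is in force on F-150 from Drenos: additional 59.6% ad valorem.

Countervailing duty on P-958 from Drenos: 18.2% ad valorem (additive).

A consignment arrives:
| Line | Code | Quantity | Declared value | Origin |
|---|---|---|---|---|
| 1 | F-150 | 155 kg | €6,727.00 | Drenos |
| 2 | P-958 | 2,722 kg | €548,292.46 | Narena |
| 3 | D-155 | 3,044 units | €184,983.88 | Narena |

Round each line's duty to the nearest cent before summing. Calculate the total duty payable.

€5,556.50

Line 1 (F-150, Drenos, 155 kg, €6,727.00):
Base rate for F-150 is 23%.
Additional duty on F-150 from Drenos: +59.6%. Applied ad valorem rate: 23% + 59.6% = 82.6%.
Duty = €6,727.00 × 82.6% = €5,556.50.
Line 2 (P-958, Narena, 2,722 kg, €548,292.46):
Base rate for P-958 is 3% + €3.39/kg.
Origin Narena qualifies under the Merara–Narena agreement and P-958 is covered: preferential rate Free applies instead.
The additional-duty order on P-958 targets Drenos, not Narena; it does not apply.
Duty = €548,292.46 × 0% = €0.00.
Line 3 (D-155, Narena, 3,044 units, €184,983.88):
Base rate for D-155 is 2% + €1.13/unit.
Origin Narena qualifies under the Merara–Narena agreement and D-155 is covered: preferential rate Free applies instead.
Duty = €184,983.88 × 0% = €0.00.
Total = €5,556.50 + €0.00 + €0.00 = €5,556.50.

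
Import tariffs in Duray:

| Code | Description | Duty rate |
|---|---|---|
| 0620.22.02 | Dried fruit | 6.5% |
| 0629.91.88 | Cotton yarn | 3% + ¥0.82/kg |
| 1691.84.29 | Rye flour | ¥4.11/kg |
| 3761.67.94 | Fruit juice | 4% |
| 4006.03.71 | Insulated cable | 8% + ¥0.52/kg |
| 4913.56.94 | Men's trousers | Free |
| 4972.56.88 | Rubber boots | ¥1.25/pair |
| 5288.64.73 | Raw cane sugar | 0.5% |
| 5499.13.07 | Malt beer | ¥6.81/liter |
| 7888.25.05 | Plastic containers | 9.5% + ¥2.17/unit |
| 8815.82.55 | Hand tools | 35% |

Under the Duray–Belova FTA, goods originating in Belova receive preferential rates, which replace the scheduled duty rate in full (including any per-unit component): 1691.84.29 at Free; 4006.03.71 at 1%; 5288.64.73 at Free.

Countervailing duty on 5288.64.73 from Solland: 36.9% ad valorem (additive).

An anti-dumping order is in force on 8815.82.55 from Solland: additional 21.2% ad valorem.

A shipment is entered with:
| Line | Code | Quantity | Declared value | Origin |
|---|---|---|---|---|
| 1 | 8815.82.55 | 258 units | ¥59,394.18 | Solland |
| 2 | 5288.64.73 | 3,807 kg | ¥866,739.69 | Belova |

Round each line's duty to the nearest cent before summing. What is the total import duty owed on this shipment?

Line 1 (8815.82.55, Solland, 258 units, ¥59,394.18):
Base rate for 8815.82.55 is 35%.
Additional duty on 8815.82.55 from Solland: +21.2%. Applied ad valorem rate: 35% + 21.2% = 56.2%.
Duty = ¥59,394.18 × 56.2% = ¥33,379.53.
Line 2 (5288.64.73, Belova, 3,807 kg, ¥866,739.69):
Base rate for 5288.64.73 is 0.5%.
Origin Belova qualifies under the Duray–Belova agreement and 5288.64.73 is covered: preferential rate Free applies instead.
The additional-duty order on 5288.64.73 targets Solland, not Belova; it does not apply.
Duty = ¥866,739.69 × 0% = ¥0.00.
Total = ¥33,379.53 + ¥0.00 = ¥33,379.53.

¥33,379.53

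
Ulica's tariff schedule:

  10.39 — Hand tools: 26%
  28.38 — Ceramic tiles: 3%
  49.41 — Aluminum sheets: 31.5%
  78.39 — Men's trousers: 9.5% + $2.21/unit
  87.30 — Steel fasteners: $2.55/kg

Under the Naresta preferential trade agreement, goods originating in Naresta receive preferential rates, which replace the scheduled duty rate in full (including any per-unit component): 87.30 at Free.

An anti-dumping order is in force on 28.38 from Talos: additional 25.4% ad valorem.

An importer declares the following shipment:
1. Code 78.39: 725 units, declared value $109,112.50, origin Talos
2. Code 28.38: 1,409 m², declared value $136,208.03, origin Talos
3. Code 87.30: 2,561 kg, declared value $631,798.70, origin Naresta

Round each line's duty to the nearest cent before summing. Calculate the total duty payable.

Line 1 (78.39, Talos, 725 units, $109,112.50):
Base rate for 78.39 is 9.5% + $2.21/unit.
Duty = $109,112.50 × 9.5% + 725 × $2.21 = $11,967.94.
Line 2 (28.38, Talos, 1,409 m², $136,208.03):
Base rate for 28.38 is 3%.
Additional duty on 28.38 from Talos: +25.4%. Applied ad valorem rate: 3% + 25.4% = 28.4%.
Duty = $136,208.03 × 28.4% = $38,683.08.
Line 3 (87.30, Naresta, 2,561 kg, $631,798.70):
Base rate for 87.30 is $2.55/kg.
Origin Naresta qualifies under the Ulica–Naresta agreement and 87.30 is covered: preferential rate Free applies instead.
Duty = $631,798.70 × 0% = $0.00.
Total = $11,967.94 + $38,683.08 + $0.00 = $50,651.02.

$50,651.02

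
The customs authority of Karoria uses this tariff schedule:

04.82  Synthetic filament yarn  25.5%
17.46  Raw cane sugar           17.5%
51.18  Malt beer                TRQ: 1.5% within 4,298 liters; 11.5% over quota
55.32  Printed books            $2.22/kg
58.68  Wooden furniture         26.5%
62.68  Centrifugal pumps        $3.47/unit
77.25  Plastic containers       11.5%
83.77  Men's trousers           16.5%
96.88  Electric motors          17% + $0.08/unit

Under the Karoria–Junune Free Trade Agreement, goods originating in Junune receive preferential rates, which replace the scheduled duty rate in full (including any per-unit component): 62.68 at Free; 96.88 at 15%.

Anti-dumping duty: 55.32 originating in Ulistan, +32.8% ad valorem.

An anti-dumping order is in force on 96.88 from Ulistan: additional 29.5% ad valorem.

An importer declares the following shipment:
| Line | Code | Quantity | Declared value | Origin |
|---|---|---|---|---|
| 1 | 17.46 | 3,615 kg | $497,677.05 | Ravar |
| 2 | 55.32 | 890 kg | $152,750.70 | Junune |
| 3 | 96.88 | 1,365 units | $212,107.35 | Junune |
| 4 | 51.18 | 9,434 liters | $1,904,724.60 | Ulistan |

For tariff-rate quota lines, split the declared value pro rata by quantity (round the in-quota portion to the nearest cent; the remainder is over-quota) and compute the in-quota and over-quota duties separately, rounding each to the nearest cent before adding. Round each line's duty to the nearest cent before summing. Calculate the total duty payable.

$253,152.09

Line 1 (17.46, Ravar, 3,615 kg, $497,677.05):
Base rate for 17.46 is 17.5%.
Duty = $497,677.05 × 17.5% = $87,093.48.
Line 2 (55.32, Junune, 890 kg, $152,750.70):
Base rate for 55.32 is $2.22/kg.
Origin Junune is the FTA partner but 55.32 is not on the preference list; base rate stands.
The additional-duty order on 55.32 targets Ulistan, not Junune; it does not apply.
Duty = 890 × $2.22 = $1,975.80.
Line 3 (96.88, Junune, 1,365 units, $212,107.35):
Base rate for 96.88 is 17% + $0.08/unit.
Origin Junune qualifies under the Karoria–Junune agreement and 96.88 is covered: preferential rate 15% applies instead.
The additional-duty order on 96.88 targets Ulistan, not Junune; it does not apply.
Duty = $212,107.35 × 15% = $31,816.10.
Line 4 (51.18, Ulistan, 9,434 liters, $1,904,724.60):
Code 51.18 is under a tariff-rate quota (threshold 4,298 liters). In-quota: 4,298 liters at 1.5%; over-quota: 5,136 liters at 11.5%.
Pro-rata value split: in-quota = $1,904,724.60 × 4,298/9,434 = $867,766.20; over-quota = $1,904,724.60 − $867,766.20 = $1,036,958.40.
In-quota duty = $867,766.20 × 1.5% = $13,016.49. Over-quota duty = $1,036,958.40 × 11.5% = $119,250.22.
Line duty = $13,016.49 + $119,250.22 = $132,266.71.
Total = $87,093.48 + $1,975.80 + $31,816.10 + $132,266.71 = $253,152.09.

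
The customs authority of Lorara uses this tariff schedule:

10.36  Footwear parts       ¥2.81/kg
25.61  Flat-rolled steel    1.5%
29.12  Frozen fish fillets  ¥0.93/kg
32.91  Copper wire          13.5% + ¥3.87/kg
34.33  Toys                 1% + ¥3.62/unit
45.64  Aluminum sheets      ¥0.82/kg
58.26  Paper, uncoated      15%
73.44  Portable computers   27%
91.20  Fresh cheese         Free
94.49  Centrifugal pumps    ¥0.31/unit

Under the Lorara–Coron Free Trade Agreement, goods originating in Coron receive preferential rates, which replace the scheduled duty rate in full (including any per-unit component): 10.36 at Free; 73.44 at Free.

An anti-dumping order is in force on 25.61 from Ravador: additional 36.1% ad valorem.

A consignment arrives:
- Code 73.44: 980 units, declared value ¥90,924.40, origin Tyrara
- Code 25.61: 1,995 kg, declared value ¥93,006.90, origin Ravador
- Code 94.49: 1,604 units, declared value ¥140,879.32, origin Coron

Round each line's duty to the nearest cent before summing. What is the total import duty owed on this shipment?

Line 1 (73.44, Tyrara, 980 units, ¥90,924.40):
Base rate for 73.44 is 27%.
73.44 has an FTA preferential rate, but origin Tyrara is not Coron; base rate stands.
Duty = ¥90,924.40 × 27% = ¥24,549.59.
Line 2 (25.61, Ravador, 1,995 kg, ¥93,006.90):
Base rate for 25.61 is 1.5%.
Additional duty on 25.61 from Ravador: +36.1%. Applied ad valorem rate: 1.5% + 36.1% = 37.6%.
Duty = ¥93,006.90 × 37.6% = ¥34,970.59.
Line 3 (94.49, Coron, 1,604 units, ¥140,879.32):
Base rate for 94.49 is ¥0.31/unit.
Origin Coron is the FTA partner but 94.49 is not on the preference list; base rate stands.
Duty = 1,604 × ¥0.31 = ¥497.24.
Total = ¥24,549.59 + ¥34,970.59 + ¥497.24 = ¥60,017.42.

¥60,017.42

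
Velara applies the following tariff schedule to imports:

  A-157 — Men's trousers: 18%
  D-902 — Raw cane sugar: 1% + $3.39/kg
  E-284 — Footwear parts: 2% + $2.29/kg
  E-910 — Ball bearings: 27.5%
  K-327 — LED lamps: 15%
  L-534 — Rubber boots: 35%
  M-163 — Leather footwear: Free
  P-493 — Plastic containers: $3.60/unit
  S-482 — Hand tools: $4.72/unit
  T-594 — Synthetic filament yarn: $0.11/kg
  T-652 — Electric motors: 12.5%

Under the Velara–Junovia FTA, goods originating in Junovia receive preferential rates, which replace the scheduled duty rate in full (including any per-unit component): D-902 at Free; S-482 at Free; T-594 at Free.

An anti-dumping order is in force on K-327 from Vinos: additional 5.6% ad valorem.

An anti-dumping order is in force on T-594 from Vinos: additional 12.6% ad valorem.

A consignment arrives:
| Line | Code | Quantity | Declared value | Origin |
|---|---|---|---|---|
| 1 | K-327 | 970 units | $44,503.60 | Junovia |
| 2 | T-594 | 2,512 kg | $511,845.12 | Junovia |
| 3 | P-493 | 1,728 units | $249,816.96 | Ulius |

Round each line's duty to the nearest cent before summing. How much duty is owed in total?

Line 1 (K-327, Junovia, 970 units, $44,503.60):
Base rate for K-327 is 15%.
Origin Junovia is the FTA partner but K-327 is not on the preference list; base rate stands.
The additional-duty order on K-327 targets Vinos, not Junovia; it does not apply.
Duty = $44,503.60 × 15% = $6,675.54.
Line 2 (T-594, Junovia, 2,512 kg, $511,845.12):
Base rate for T-594 is $0.11/kg.
Origin Junovia qualifies under the Velara–Junovia agreement and T-594 is covered: preferential rate Free applies instead.
The additional-duty order on T-594 targets Vinos, not Junovia; it does not apply.
Duty = $511,845.12 × 0% = $0.00.
Line 3 (P-493, Ulius, 1,728 units, $249,816.96):
Base rate for P-493 is $3.60/unit.
Duty = 1,728 × $3.60 = $6,220.80.
Total = $6,675.54 + $0.00 + $6,220.80 = $12,896.34.

$12,896.34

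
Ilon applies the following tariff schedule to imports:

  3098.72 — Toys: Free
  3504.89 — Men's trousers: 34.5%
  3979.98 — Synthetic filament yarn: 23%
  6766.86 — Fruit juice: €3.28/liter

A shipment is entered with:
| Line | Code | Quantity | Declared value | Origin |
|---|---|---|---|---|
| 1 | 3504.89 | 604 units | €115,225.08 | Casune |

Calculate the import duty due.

€39,752.65

Line 1 (3504.89, Casune, 604 units, €115,225.08):
Base rate for 3504.89 is 34.5%.
Duty = €115,225.08 × 34.5% = €39,752.65.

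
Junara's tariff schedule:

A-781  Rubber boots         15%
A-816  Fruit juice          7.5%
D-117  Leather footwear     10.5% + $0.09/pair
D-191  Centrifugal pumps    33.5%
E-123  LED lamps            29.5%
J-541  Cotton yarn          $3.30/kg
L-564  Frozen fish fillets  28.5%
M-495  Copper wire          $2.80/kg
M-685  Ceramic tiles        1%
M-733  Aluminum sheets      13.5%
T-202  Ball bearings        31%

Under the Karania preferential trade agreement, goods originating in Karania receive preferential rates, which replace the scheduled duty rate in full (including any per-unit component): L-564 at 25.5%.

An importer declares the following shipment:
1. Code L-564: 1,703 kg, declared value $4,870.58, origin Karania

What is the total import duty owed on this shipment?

$1,242.00

Line 1 (L-564, Karania, 1,703 kg, $4,870.58):
Base rate for L-564 is 28.5%.
Origin Karania qualifies under the Junara–Karania agreement and L-564 is covered: preferential rate 25.5% applies instead.
Duty = $4,870.58 × 25.5% = $1,242.00.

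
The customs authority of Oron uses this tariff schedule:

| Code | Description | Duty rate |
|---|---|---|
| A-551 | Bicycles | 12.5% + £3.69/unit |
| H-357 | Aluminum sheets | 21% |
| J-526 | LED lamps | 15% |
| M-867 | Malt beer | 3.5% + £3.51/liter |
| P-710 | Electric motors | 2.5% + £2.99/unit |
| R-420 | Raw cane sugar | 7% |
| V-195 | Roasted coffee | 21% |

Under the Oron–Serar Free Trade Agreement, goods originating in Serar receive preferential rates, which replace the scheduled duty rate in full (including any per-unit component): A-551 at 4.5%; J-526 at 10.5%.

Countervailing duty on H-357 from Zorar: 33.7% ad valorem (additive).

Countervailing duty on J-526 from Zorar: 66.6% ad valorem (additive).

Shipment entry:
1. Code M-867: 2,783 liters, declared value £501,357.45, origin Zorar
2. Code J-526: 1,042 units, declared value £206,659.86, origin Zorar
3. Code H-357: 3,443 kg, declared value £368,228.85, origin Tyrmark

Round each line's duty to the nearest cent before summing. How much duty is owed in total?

£273,278.35

Line 1 (M-867, Zorar, 2,783 liters, £501,357.45):
Base rate for M-867 is 3.5% + £3.51/liter.
Duty = £501,357.45 × 3.5% + 2,783 × £3.51 = £27,315.84.
Line 2 (J-526, Zorar, 1,042 units, £206,659.86):
Base rate for J-526 is 15%.
J-526 has an FTA preferential rate, but origin Zorar is not Serar; base rate stands.
Additional duty on J-526 from Zorar: +66.6%. Applied ad valorem rate: 15% + 66.6% = 81.6%.
Duty = £206,659.86 × 81.6% = £168,634.45.
Line 3 (H-357, Tyrmark, 3,443 kg, £368,228.85):
Base rate for H-357 is 21%.
The additional-duty order on H-357 targets Zorar, not Tyrmark; it does not apply.
Duty = £368,228.85 × 21% = £77,328.06.
Total = £27,315.84 + £168,634.45 + £77,328.06 = £273,278.35.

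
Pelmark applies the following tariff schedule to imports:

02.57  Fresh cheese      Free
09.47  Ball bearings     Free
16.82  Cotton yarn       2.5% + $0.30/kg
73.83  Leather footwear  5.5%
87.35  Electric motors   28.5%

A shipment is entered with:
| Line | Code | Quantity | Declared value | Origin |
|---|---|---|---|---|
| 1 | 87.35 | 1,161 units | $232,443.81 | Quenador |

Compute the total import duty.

Line 1 (87.35, Quenador, 1,161 units, $232,443.81):
Base rate for 87.35 is 28.5%.
Duty = $232,443.81 × 28.5% = $66,246.49.

$66,246.49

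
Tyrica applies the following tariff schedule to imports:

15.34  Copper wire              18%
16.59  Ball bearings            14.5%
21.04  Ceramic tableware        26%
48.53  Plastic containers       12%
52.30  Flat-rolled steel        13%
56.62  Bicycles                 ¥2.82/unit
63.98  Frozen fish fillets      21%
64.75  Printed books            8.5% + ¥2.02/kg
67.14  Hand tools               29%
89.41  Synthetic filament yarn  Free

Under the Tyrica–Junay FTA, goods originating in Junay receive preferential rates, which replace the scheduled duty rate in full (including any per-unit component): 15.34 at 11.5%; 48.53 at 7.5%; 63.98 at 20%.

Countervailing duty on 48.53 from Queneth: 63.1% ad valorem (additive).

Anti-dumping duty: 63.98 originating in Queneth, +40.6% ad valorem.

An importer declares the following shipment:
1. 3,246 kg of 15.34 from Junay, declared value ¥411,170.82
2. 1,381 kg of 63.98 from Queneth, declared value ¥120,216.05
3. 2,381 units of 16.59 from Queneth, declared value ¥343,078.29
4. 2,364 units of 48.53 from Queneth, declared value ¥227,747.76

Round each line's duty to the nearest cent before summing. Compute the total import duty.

Line 1 (15.34, Junay, 3,246 kg, ¥411,170.82):
Base rate for 15.34 is 18%.
Origin Junay qualifies under the Tyrica–Junay agreement and 15.34 is covered: preferential rate 11.5% applies instead.
Duty = ¥411,170.82 × 11.5% = ¥47,284.64.
Line 2 (63.98, Queneth, 1,381 kg, ¥120,216.05):
Base rate for 63.98 is 21%.
63.98 has an FTA preferential rate, but origin Queneth is not Junay; base rate stands.
Additional duty on 63.98 from Queneth: +40.6%. Applied ad valorem rate: 21% + 40.6% = 61.6%.
Duty = ¥120,216.05 × 61.6% = ¥74,053.09.
Line 3 (16.59, Queneth, 2,381 units, ¥343,078.29):
Base rate for 16.59 is 14.5%.
Duty = ¥343,078.29 × 14.5% = ¥49,746.35.
Line 4 (48.53, Queneth, 2,364 units, ¥227,747.76):
Base rate for 48.53 is 12%.
48.53 has an FTA preferential rate, but origin Queneth is not Junay; base rate stands.
Additional duty on 48.53 from Queneth: +63.1%. Applied ad valorem rate: 12% + 63.1% = 75.1%.
Duty = ¥227,747.76 × 75.1% = ¥171,038.57.
Total = ¥47,284.64 + ¥74,053.09 + ¥49,746.35 + ¥171,038.57 = ¥342,122.65.

¥342,122.65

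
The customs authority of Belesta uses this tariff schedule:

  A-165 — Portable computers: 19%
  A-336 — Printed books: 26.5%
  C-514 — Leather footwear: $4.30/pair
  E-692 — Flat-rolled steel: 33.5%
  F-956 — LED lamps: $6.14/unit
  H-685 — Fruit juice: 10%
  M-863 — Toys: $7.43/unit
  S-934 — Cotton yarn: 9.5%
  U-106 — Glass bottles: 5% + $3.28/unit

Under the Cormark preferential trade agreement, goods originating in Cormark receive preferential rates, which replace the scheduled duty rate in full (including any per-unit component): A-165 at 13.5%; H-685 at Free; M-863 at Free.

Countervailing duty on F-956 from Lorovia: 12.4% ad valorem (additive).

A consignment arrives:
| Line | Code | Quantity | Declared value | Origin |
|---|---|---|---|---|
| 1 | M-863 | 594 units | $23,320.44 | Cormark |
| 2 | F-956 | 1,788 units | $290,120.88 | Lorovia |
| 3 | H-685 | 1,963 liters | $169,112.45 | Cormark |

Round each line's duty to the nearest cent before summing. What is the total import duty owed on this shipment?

Line 1 (M-863, Cormark, 594 units, $23,320.44):
Base rate for M-863 is $7.43/unit.
Origin Cormark qualifies under the Belesta–Cormark agreement and M-863 is covered: preferential rate Free applies instead.
Duty = $23,320.44 × 0% = $0.00.
Line 2 (F-956, Lorovia, 1,788 units, $290,120.88):
Base rate for F-956 is $6.14/unit.
Additional duty on F-956 from Lorovia: +12.4% ad valorem. Applied ad valorem rate = 12.4%.
Duty = $290,120.88 × 12.4% + 1,788 × $6.14 = $46,953.31.
Line 3 (H-685, Cormark, 1,963 liters, $169,112.45):
Base rate for H-685 is 10%.
Origin Cormark qualifies under the Belesta–Cormark agreement and H-685 is covered: preferential rate Free applies instead.
Duty = $169,112.45 × 0% = $0.00.
Total = $0.00 + $46,953.31 + $0.00 = $46,953.31.

$46,953.31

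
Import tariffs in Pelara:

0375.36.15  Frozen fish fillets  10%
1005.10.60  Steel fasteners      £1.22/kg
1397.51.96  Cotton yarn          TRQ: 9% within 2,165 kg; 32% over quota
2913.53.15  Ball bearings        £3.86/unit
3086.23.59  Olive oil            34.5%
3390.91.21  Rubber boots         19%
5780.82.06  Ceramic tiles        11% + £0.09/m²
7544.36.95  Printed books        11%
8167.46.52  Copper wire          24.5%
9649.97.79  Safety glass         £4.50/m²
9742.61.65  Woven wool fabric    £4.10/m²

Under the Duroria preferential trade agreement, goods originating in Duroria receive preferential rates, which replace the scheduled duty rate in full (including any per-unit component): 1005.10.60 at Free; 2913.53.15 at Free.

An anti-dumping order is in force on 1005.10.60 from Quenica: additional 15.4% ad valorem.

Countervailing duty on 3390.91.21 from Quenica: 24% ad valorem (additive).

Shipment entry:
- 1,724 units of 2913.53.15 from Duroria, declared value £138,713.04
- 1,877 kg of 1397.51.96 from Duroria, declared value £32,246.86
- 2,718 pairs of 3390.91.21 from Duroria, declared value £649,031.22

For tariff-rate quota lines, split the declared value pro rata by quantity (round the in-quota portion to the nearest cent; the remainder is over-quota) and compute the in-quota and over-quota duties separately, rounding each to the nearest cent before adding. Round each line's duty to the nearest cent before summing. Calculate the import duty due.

Line 1 (2913.53.15, Duroria, 1,724 units, £138,713.04):
Base rate for 2913.53.15 is £3.86/unit.
Origin Duroria qualifies under the Pelara–Duroria agreement and 2913.53.15 is covered: preferential rate Free applies instead.
Duty = £138,713.04 × 0% = £0.00.
Line 2 (1397.51.96, Duroria, 1,877 kg, £32,246.86):
Code 1397.51.96 is under a tariff-rate quota (threshold 2,165 kg). Quantity 1,877 kg is within the quota, so the in-quota rate 9% applies to the full value.
Duty = £32,246.86 × 9% = £2,902.22.
Line 3 (3390.91.21, Duroria, 2,718 pairs, £649,031.22):
Base rate for 3390.91.21 is 19%.
Origin Duroria is the FTA partner but 3390.91.21 is not on the preference list; base rate stands.
The additional-duty order on 3390.91.21 targets Quenica, not Duroria; it does not apply.
Duty = £649,031.22 × 19% = £123,315.93.
Total = £0.00 + £2,902.22 + £123,315.93 = £126,218.15.

£126,218.15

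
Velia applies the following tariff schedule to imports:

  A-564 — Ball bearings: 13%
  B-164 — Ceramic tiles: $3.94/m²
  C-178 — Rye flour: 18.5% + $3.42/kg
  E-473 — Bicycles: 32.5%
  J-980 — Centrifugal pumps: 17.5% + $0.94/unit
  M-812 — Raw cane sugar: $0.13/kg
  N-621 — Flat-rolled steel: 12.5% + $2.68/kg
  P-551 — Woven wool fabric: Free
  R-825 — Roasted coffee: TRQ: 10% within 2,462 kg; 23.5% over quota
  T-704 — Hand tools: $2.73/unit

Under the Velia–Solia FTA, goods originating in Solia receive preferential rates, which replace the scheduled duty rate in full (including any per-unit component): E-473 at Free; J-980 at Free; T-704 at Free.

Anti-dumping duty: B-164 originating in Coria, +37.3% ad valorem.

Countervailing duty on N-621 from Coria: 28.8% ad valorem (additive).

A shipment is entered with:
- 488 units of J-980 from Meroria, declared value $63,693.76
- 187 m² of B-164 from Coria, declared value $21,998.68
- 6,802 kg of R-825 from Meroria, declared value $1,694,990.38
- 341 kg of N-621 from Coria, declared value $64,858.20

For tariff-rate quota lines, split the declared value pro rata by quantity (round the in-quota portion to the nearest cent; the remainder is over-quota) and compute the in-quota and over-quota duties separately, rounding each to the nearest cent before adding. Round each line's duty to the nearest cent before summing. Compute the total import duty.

Line 1 (J-980, Meroria, 488 units, $63,693.76):
Base rate for J-980 is 17.5% + $0.94/unit.
J-980 has an FTA preferential rate, but origin Meroria is not Solia; base rate stands.
Duty = $63,693.76 × 17.5% + 488 × $0.94 = $11,605.13.
Line 2 (B-164, Coria, 187 m², $21,998.68):
Base rate for B-164 is $3.94/m².
Additional duty on B-164 from Coria: +37.3% ad valorem. Applied ad valorem rate = 37.3%.
Duty = $21,998.68 × 37.3% + 187 × $3.94 = $8,942.29.
Line 3 (R-825, Meroria, 6,802 kg, $1,694,990.38):
Code R-825 is under a tariff-rate quota (threshold 2,462 kg). In-quota: 2,462 kg at 10%; over-quota: 4,340 kg at 23.5%.
Pro-rata value split: in-quota = $1,694,990.38 × 2,462/6,802 = $613,505.78; over-quota = $1,694,990.38 − $613,505.78 = $1,081,484.60.
In-quota duty = $613,505.78 × 10% = $61,350.58. Over-quota duty = $1,081,484.60 × 23.5% = $254,148.88.
Line duty = $61,350.58 + $254,148.88 = $315,499.46.
Line 4 (N-621, Coria, 341 kg, $64,858.20):
Base rate for N-621 is 12.5% + $2.68/kg.
Additional duty on N-621 from Coria: +28.8%. Applied ad valorem rate: 12.5% + 28.8% = 41.3%.
Duty = $64,858.20 × 41.3% + 341 × $2.68 = $27,700.32.
Total = $11,605.13 + $8,942.29 + $315,499.46 + $27,700.32 = $363,747.20.

$363,747.20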